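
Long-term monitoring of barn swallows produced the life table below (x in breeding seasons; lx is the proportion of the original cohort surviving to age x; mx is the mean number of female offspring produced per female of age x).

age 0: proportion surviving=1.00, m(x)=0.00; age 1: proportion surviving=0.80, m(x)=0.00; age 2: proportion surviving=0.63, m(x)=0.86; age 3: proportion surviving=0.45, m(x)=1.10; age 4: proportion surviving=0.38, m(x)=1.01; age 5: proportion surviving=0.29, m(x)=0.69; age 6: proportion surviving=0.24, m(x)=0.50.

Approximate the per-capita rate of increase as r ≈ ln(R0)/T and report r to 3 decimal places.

0.166

R0 = Σ lx·mx = 0 + 0 + 0.5418 + 0.495 + 0.3838 + 0.2001 + 0.12 = 1.7407
Σ x·lx·mx = 5.8243; T = 5.8243/1.7407 = 3.34595…
r ≈ ln(R0)/T = ln(1.7407)/3.34595… = 0.16566… → 0.166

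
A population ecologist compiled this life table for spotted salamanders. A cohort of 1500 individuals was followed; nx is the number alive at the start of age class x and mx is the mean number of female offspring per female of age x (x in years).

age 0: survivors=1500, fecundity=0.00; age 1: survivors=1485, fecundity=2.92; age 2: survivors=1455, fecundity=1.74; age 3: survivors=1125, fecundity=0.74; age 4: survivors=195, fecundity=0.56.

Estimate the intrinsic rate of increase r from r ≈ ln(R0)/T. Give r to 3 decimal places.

1.045

lx = nx/n0 = nx/1500: 1, 0.99, 0.97, 0.75, 0.13
R0 = Σ lx·mx = 0 + 2.8908 + 1.6878 + 0.555 + 0.0728 = 5.2064
Σ x·lx·mx = 8.2226; T = 8.2226/5.2064 = 1.57933…
r ≈ ln(R0)/T = ln(5.2064)/1.57933… = 1.04468… → 1.045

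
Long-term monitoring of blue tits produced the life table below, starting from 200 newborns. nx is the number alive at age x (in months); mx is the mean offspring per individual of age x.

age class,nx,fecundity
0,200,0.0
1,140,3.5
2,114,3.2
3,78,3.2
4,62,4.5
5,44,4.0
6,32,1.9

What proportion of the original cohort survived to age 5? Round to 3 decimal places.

l_5 = n_5/n_0 = 44/200 = 0.22 → 0.220

0.220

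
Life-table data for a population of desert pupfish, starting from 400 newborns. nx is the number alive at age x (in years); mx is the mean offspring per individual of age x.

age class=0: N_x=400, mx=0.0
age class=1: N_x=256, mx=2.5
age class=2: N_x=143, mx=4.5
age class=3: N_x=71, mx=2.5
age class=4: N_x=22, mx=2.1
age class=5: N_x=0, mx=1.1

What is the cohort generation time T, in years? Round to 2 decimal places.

lx = nx/n0 = nx/400: 1, 0.64, 0.3575, 0.1775, 0.055, 0
lx·mx: 0, 1.6, 1.60875, 0.44375, 0.1155, 0 → R0 = 3.768
x·lx·mx: 0, 1.6, 3.2175, 1.33125, 0.462, 0 → Σ = 6.61075
T = 6.61075 / 3.768 = 1.754445… → 1.75

1.75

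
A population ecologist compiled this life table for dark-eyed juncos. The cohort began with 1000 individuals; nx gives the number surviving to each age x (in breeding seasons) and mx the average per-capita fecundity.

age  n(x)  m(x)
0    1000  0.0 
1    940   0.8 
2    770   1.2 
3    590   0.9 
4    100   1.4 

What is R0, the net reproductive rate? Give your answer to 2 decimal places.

lx = nx/n0 = nx/1000: 1, 0.94, 0.77, 0.59, 0.1
lx·mx by age: 0, 0.752, 0.924, 0.531, 0.14
R0 = Σ lx·mx = 2.347 → 2.35

2.35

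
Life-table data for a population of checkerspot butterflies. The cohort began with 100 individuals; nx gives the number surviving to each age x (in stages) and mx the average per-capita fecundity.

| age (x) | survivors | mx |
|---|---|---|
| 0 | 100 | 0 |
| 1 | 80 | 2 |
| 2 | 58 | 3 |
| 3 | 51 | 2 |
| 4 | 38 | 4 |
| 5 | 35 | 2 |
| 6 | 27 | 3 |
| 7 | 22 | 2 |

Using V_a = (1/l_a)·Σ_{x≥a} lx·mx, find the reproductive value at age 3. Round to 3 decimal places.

8.804

lx = nx/n0 = nx/100: 1, 0.8, 0.58, 0.51, 0.38, 0.35, 0.27, 0.22
lx·mx for x ≥ 3: 1.02, 1.52, 0.7, 0.81, 0.44 → sum = 4.49
V_3 = 4.49 / l_3 = 4.49 / 0.51 = 8.803922… → 8.804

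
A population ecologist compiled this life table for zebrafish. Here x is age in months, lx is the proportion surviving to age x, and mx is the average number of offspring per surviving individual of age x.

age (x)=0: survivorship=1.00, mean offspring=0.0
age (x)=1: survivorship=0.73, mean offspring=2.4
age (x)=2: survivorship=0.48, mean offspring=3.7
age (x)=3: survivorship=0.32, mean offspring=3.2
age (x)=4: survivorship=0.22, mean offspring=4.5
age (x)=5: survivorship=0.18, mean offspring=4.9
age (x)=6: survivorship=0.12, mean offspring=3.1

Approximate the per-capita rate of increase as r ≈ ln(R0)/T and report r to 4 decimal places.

0.6862

R0 = Σ lx·mx = 0 + 1.752 + 1.776 + 1.024 + 0.99 + 0.882 + 0.372 = 6.796
Σ x·lx·mx = 18.978; T = 18.978/6.796 = 2.79253…
r ≈ ln(R0)/T = ln(6.796)/2.79253… = 0.686237… → 0.6862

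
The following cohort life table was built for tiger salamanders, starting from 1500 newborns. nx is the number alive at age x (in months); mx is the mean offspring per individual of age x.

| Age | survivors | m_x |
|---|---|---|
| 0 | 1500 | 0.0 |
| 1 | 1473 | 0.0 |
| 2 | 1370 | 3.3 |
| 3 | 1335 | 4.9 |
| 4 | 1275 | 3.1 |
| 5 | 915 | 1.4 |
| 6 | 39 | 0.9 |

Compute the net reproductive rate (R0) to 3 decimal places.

lx = nx/n0 = nx/1500: 1, 0.982, 0.91333…, 0.89, 0.85, 0.61, 0.026
lx·mx by age: 0, 0, 3.014…, 4.361, 2.635, 0.854, 0.0234
R0 = Σ lx·mx = 10.8874… → 10.887

10.887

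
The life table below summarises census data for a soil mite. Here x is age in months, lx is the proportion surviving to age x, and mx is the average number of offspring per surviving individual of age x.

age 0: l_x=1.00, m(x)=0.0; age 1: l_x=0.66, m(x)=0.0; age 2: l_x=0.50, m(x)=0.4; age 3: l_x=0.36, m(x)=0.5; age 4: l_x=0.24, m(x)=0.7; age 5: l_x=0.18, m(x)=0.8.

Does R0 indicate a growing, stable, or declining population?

R0 = Σ lx·mx = 0 + 0 + 0.2 + 0.18 + 0.168 + 0.144 = 0.692
R0 < 1, so the population is declining.

declining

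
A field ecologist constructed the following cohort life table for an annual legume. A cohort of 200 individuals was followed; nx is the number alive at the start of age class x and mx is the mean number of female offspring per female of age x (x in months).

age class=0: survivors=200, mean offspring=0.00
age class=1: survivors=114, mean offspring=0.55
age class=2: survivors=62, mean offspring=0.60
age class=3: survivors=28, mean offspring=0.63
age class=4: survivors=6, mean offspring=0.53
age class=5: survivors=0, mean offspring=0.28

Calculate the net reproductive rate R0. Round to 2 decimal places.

lx = nx/n0 = nx/200: 1, 0.57, 0.31, 0.14, 0.03, 0
lx·mx by age: 0, 0.3135, 0.186, 0.0882, 0.0159, 0
R0 = Σ lx·mx = 0.6036 → 0.60

0.60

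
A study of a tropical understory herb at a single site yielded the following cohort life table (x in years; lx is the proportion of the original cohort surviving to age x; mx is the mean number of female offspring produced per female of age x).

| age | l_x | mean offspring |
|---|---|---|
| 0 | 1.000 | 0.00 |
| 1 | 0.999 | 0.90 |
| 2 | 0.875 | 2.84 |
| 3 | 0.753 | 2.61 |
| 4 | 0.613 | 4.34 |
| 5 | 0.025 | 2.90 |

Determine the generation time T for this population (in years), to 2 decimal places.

2.82

lx·mx: 0, 0.8991, 2.485, 1.96533, 2.66042, 0.0725 → R0 = 8.08235
x·lx·mx: 0, 0.8991, 4.97, 5.89599, 10.64168, 0.3625 → Σ = 22.76927
T = 22.76927 / 8.08235 = 2.81716… → 2.82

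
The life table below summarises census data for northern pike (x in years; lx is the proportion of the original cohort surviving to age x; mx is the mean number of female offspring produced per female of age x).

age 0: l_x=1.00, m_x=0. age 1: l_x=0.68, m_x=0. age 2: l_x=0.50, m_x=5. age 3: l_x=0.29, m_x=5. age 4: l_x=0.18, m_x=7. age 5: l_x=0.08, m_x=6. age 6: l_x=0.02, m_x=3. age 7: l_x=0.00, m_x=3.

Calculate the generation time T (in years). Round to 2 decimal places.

lx·mx: 0, 0, 2.5, 1.45, 1.26, 0.48, 0.06, 0 → R0 = 5.75
x·lx·mx: 0, 0, 5, 4.35, 5.04, 2.4, 0.36, 0 → Σ = 17.15
T = 17.15 / 5.75 = 2.982609… → 2.98

2.98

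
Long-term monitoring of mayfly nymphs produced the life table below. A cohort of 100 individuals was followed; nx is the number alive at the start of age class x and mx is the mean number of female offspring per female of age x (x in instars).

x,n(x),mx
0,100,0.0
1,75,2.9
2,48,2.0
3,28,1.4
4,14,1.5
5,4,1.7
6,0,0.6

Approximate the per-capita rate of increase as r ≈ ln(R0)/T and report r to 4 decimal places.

0.7882

lx = nx/n0 = nx/100: 1, 0.75, 0.48, 0.28, 0.14, 0.04, 0
R0 = Σ lx·mx = 0 + 2.175 + 0.96 + 0.392 + 0.21 + 0.068 + 0 = 3.805
Σ x·lx·mx = 6.451; T = 6.451/3.805 = 1.6954…
r ≈ ln(R0)/T = ln(3.805)/1.6954… = 0.788201… → 0.7882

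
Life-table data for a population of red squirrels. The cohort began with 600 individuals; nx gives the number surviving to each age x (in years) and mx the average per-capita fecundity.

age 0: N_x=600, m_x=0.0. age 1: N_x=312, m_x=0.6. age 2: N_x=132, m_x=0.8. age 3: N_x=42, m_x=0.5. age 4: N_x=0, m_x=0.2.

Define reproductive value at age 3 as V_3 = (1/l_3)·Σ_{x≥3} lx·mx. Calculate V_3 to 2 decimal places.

lx = nx/n0 = nx/600: 1, 0.52, 0.22, 0.07, 0
lx·mx for x ≥ 3: 0.035, 0 → sum = 0.035
V_3 = 0.035 / l_3 = 0.035 / 0.07 = 0.5 → 0.50

0.50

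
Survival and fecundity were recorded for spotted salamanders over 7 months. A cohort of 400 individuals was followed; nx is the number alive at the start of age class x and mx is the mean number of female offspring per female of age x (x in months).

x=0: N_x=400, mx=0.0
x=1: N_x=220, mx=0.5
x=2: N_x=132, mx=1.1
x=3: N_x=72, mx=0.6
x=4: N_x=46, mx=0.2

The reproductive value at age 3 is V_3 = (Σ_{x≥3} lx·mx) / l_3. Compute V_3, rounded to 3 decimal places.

0.728

lx = nx/n0 = nx/400: 1, 0.55, 0.33, 0.18, 0.115
lx·mx for x ≥ 3: 0.108, 0.023 → sum = 0.131
V_3 = 0.131 / l_3 = 0.131 / 0.18 = 0.727778… → 0.728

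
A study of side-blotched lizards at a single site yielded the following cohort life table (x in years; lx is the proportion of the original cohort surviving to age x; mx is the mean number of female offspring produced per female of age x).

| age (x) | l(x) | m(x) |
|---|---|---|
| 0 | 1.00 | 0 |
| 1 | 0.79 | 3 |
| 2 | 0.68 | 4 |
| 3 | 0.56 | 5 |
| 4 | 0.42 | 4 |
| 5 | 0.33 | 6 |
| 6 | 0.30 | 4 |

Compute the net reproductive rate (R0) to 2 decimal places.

lx·mx by age: 0, 2.37, 2.72, 2.8, 1.68, 1.98, 1.2
R0 = Σ lx·mx = 12.75 → 12.75

12.75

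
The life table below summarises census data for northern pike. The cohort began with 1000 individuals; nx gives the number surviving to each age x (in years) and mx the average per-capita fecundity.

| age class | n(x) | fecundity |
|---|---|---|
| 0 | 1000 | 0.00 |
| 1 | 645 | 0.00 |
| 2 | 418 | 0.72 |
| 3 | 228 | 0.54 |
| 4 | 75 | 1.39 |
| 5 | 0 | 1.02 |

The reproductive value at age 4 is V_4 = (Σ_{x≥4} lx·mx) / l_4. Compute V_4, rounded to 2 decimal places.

1.39

lx = nx/n0 = nx/1000: 1, 0.645, 0.418, 0.228, 0.075, 0
lx·mx for x ≥ 4: 0.10425, 0 → sum = 0.10425
V_4 = 0.10425 / l_4 = 0.10425 / 0.075 = 1.39 → 1.39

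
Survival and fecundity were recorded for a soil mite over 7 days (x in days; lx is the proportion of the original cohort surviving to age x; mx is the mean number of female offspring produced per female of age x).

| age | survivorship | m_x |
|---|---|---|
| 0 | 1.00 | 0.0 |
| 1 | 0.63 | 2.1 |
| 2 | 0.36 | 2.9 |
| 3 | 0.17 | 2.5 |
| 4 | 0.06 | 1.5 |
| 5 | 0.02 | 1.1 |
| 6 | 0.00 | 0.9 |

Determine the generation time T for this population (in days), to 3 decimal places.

lx·mx: 0, 1.323, 1.044, 0.425, 0.09, 0.022, 0 → R0 = 2.904
x·lx·mx: 0, 1.323, 2.088, 1.275, 0.36, 0.11, 0 → Σ = 5.156
T = 5.156 / 2.904 = 1.775482… → 1.775

1.775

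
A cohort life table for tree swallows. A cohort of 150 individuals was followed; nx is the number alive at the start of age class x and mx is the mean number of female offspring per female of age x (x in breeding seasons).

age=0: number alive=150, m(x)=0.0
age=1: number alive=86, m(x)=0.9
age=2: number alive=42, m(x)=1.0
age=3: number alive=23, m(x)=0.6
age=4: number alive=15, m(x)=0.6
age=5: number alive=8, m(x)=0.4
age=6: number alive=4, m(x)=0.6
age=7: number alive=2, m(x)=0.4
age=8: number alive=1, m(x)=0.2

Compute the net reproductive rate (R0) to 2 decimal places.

0.99

lx = nx/n0 = nx/150: 1, 0.57333…, 0.28, 0.15333…, 0.1, 0.05333…, 0.02667…, 0.01333…, 0.00667…
lx·mx by age: 0, 0.516…, 0.28, 0.092…, 0.06, 0.021333…, 0.016…, 0.005333…, 0.001333…
R0 = Σ lx·mx = 0.992… → 0.99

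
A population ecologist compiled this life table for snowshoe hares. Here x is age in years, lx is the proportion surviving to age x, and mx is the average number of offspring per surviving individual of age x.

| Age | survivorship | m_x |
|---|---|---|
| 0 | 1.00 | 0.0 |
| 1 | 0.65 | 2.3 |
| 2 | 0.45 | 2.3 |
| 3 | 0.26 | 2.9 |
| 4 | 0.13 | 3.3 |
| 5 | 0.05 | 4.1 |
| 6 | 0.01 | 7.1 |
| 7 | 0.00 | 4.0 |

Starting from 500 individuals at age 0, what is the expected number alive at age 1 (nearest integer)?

325

Expected survivors = N0 · l_1 = 500 × 0.65 = 325 → 325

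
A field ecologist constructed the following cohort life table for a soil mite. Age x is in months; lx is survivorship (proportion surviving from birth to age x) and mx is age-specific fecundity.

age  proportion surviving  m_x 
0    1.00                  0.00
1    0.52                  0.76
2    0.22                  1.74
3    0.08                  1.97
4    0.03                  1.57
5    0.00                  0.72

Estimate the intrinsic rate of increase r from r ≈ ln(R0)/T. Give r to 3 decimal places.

-0.009

R0 = Σ lx·mx = 0 + 0.3952 + 0.3828 + 0.1576 + 0.0471 + 0 = 0.9827
Σ x·lx·mx = 1.822; T = 1.822/0.9827 = 1.85408…
r ≈ ln(R0)/T = ln(0.9827)/1.85408… = -0.00941… → -0.009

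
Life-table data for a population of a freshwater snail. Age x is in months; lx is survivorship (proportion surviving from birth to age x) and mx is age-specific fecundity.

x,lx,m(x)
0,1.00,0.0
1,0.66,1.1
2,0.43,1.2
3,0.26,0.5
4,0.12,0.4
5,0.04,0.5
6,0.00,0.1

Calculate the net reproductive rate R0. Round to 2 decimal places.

1.44

lx·mx by age: 0, 0.726, 0.516, 0.13, 0.048, 0.02, 0
R0 = Σ lx·mx = 1.44 → 1.44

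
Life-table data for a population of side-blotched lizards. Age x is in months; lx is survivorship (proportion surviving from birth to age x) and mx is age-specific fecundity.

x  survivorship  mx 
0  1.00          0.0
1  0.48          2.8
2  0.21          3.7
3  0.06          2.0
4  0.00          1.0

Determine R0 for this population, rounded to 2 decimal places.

lx·mx by age: 0, 1.344, 0.777, 0.12, 0
R0 = Σ lx·mx = 2.241 → 2.24

2.24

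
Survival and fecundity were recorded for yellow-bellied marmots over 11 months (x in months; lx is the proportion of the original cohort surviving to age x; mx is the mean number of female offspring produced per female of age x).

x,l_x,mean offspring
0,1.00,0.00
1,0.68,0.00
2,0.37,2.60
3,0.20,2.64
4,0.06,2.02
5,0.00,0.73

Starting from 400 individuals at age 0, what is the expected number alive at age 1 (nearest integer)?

Expected survivors = N0 · l_1 = 400 × 0.68 = 272 → 272

272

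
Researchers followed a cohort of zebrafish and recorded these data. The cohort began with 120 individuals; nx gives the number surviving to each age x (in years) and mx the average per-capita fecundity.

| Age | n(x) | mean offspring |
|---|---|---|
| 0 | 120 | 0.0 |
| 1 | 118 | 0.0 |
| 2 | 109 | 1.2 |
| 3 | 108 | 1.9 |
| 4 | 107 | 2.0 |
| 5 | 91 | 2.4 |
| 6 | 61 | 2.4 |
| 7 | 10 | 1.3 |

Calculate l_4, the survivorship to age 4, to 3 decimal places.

l_4 = n_4/n_0 = 107/120 = 0.891667… → 0.892

0.892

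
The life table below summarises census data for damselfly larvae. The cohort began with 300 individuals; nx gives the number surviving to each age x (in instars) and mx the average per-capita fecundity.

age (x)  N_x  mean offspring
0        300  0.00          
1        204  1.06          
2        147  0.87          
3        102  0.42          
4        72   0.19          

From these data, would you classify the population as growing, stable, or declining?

growing

lx = nx/n0 = nx/300: 1, 0.68, 0.49, 0.34, 0.24
R0 = Σ lx·mx = 0 + 0.7208 + 0.4263 + 0.1428 + 0.0456 = 1.3355
R0 > 1, so the population is growing.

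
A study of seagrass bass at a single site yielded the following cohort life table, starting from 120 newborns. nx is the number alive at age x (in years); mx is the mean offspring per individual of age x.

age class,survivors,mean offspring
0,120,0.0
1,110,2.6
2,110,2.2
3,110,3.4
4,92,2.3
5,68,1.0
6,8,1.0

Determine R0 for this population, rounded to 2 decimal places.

9.91

lx = nx/n0 = nx/120: 1, 0.91667…, 0.91667…, 0.91667…, 0.76667…, 0.56667…, 0.06667…
lx·mx by age: 0, 2.383333…, 2.016667…, 3.116667…, 1.763333…, 0.566667…, 0.066667…
R0 = Σ lx·mx = 9.913333… → 9.91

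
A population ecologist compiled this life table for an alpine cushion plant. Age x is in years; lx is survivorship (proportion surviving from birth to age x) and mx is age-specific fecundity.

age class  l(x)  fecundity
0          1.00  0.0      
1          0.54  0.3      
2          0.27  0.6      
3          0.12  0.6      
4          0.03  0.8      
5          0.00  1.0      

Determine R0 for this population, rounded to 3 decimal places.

lx·mx by age: 0, 0.162, 0.162, 0.072, 0.024, 0
R0 = Σ lx·mx = 0.42 → 0.420

0.420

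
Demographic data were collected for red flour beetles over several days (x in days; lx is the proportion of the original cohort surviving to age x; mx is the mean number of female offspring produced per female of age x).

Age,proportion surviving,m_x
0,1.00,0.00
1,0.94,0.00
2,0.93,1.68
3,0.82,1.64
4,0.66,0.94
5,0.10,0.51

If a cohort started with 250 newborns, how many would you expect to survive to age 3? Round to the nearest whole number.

205

Expected survivors = N0 · l_3 = 250 × 0.82 = 205 → 205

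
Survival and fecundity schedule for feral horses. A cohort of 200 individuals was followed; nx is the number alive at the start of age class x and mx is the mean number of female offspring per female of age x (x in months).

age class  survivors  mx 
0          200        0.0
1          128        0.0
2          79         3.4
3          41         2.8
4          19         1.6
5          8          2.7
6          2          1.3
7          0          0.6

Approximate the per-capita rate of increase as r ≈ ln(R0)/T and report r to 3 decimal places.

0.305

lx = nx/n0 = nx/200: 1, 0.64, 0.395, 0.205, 0.095, 0.04, 0.01, 0
R0 = Σ lx·mx = 0 + 0 + 1.343 + 0.574 + 0.152 + 0.108 + 0.013 + 0 = 2.19
Σ x·lx·mx = 5.634; T = 5.634/2.19 = 2.5726…
r ≈ ln(R0)/T = ln(2.19)/2.5726… = 0.30471… → 0.305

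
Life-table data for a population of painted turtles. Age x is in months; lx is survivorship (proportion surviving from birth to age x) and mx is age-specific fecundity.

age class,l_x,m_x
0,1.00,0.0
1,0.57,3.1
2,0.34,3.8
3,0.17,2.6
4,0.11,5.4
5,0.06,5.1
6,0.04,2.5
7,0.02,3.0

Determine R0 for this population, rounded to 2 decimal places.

lx·mx by age: 0, 1.767, 1.292, 0.442, 0.594, 0.306, 0.1, 0.06
R0 = Σ lx·mx = 4.561 → 4.56

4.56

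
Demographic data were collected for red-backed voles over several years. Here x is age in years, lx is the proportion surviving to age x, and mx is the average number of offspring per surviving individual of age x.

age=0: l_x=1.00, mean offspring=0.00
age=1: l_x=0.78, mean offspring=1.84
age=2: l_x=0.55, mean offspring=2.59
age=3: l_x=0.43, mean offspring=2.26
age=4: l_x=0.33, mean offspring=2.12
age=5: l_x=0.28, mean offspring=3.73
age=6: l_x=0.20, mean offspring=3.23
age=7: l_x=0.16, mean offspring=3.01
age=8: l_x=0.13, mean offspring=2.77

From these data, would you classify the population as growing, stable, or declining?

growing

R0 = Σ lx·mx = 0 + 1.4352 + 1.4245 + 0.9718 + 0.6996 + 1.0444 + 0.646 + 0.4816 + 0.3601 = 7.0632
R0 > 1, so the population is growing.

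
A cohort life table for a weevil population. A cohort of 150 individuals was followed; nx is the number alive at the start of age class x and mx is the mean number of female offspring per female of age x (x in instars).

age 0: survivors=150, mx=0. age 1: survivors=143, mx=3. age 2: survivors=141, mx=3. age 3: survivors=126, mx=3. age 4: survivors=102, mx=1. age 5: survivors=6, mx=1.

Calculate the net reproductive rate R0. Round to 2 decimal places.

8.92

lx = nx/n0 = nx/150: 1, 0.95333…, 0.94, 0.84, 0.68, 0.04
lx·mx by age: 0, 2.86…, 2.82, 2.52, 0.68, 0.04
R0 = Σ lx·mx = 8.92… → 8.92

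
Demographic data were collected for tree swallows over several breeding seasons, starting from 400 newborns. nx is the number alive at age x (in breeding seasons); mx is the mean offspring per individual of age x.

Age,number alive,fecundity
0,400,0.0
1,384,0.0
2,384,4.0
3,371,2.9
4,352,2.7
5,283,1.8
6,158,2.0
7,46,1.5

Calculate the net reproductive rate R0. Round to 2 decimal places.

lx = nx/n0 = nx/400: 1, 0.96, 0.96, 0.9275, 0.88, 0.7075, 0.395, 0.115
lx·mx by age: 0, 0, 3.84, 2.68975, 2.376, 1.2735, 0.79, 0.1725
R0 = Σ lx·mx = 11.14175 → 11.14

11.14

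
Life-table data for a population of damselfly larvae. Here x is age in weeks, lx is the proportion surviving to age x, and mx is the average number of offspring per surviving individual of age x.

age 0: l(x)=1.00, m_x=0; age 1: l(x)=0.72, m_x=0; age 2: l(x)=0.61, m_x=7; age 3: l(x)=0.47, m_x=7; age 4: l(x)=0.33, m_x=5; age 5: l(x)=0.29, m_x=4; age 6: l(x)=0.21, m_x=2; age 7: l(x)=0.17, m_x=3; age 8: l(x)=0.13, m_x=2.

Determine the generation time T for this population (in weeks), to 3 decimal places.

3.372

lx·mx: 0, 0, 4.27, 3.29, 1.65, 1.16, 0.42, 0.51, 0.26 → R0 = 11.56
x·lx·mx: 0, 0, 8.54, 9.87, 6.6, 5.8, 2.52, 3.57, 2.08 → Σ = 38.98
T = 38.98 / 11.56 = 3.371972… → 3.372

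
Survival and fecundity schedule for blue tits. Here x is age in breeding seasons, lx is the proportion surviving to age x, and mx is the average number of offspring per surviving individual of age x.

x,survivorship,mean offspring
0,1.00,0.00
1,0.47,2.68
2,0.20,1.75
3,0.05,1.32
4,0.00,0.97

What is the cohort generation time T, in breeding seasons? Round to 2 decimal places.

lx·mx: 0, 1.2596, 0.35, 0.066, 0 → R0 = 1.6756
x·lx·mx: 0, 1.2596, 0.7, 0.198, 0 → Σ = 2.1576
T = 2.1576 / 1.6756 = 1.287658… → 1.29

1.29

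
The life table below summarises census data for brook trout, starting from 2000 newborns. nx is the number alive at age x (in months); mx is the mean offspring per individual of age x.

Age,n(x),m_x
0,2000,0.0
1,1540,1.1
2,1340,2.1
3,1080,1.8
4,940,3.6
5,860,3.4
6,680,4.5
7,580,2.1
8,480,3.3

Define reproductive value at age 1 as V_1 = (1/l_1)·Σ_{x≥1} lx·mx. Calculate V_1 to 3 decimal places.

12.092

lx = nx/n0 = nx/2000: 1, 0.77, 0.67, 0.54, 0.47, 0.43, 0.34, 0.29, 0.24
lx·mx for x ≥ 1: 0.847, 1.407, 0.972, 1.692, 1.462, 1.53, 0.609, 0.792 → sum = 9.311
V_1 = 9.311 / l_1 = 9.311 / 0.77 = 12.092208… → 12.092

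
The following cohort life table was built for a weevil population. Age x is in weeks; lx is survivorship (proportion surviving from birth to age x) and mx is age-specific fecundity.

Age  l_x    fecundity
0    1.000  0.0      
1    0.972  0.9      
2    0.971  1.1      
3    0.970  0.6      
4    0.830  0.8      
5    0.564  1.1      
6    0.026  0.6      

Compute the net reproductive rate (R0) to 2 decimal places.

3.82

lx·mx by age: 0, 0.8748, 1.0681, 0.582, 0.664, 0.6204, 0.0156
R0 = Σ lx·mx = 3.8249 → 3.82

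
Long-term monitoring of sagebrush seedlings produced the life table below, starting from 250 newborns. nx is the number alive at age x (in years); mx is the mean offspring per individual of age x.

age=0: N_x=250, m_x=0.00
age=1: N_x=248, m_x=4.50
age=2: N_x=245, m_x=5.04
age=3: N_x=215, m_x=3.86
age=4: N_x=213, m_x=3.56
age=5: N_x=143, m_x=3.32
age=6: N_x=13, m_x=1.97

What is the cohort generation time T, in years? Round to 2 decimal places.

lx = nx/n0 = nx/250: 1, 0.992, 0.98, 0.86, 0.852, 0.572, 0.052
lx·mx: 0, 4.464, 4.9392, 3.3196, 3.03312, 1.89904, 0.10244 → R0 = 17.7574
x·lx·mx: 0, 4.464, 9.8784, 9.9588, 12.13248, 9.4952, 0.61464 → Σ = 46.54352
T = 46.54352 / 17.7574 = 2.621077… → 2.62

2.62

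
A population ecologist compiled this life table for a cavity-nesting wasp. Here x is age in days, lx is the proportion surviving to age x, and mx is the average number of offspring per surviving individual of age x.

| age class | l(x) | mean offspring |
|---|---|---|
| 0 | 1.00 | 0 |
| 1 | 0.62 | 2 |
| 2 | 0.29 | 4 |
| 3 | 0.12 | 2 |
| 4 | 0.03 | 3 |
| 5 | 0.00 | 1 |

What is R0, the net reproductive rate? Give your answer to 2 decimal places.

2.73

lx·mx by age: 0, 1.24, 1.16, 0.24, 0.09, 0
R0 = Σ lx·mx = 2.73 → 2.73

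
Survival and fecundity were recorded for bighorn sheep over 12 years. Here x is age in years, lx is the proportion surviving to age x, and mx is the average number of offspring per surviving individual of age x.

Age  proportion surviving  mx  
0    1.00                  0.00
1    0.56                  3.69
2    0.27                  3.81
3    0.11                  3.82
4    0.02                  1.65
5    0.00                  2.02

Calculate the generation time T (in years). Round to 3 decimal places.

lx·mx: 0, 2.0664, 1.0287, 0.4202, 0.033, 0 → R0 = 3.5483
x·lx·mx: 0, 2.0664, 2.0574, 1.2606, 0.132, 0 → Σ = 5.5164
T = 5.5164 / 3.5483 = 1.55466… → 1.555

1.555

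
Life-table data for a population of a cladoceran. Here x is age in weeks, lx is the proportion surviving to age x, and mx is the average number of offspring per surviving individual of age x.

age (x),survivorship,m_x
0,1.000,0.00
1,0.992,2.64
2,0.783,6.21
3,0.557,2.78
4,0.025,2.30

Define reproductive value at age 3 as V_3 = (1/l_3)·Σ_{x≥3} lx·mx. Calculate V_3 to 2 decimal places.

2.88

lx·mx for x ≥ 3: 1.54846, 0.0575 → sum = 1.60596
V_3 = 1.60596 / l_3 = 1.60596 / 0.557 = 2.883232… → 2.88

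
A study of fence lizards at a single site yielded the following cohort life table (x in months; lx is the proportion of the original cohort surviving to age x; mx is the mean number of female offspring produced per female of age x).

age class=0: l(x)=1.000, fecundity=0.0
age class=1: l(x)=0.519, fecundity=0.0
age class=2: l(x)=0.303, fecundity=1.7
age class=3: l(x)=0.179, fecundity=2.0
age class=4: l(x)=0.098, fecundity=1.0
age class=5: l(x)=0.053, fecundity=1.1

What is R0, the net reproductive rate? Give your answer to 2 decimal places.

lx·mx by age: 0, 0, 0.5151, 0.358, 0.098, 0.0583
R0 = Σ lx·mx = 1.0294 → 1.03

1.03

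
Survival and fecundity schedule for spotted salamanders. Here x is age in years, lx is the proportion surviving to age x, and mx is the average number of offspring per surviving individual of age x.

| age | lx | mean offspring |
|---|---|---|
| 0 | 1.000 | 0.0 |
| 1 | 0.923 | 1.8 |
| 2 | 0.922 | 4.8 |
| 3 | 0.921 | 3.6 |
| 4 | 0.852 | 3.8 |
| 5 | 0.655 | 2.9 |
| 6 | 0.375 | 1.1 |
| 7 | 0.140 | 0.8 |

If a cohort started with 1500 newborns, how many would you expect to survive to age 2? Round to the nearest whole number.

Expected survivors = N0 · l_2 = 1500 × 0.922 = 1383 → 1383

1383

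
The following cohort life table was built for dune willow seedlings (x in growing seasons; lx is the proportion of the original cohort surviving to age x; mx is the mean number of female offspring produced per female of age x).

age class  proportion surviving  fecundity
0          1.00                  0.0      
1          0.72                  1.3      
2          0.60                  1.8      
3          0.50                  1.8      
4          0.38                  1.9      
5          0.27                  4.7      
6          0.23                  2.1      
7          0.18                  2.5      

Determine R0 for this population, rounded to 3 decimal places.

5.840

lx·mx by age: 0, 0.936, 1.08, 0.9, 0.722, 1.269, 0.483, 0.45
R0 = Σ lx·mx = 5.84 → 5.840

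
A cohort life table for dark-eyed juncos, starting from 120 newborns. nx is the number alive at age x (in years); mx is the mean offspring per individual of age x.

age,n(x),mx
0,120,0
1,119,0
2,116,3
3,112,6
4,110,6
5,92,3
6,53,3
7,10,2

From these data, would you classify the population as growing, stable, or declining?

growing

lx = nx/n0 = nx/120: 1, 0.99167…, 0.96667…, 0.93333…, 0.91667…, 0.76667…, 0.44167…, 0.08333…
R0 = Σ lx·mx = 0 + 0 + 2.9… + 5.6… + 5.5… + 2.3… + 1.325… + 0.166667… = 17.791667…
R0 > 1, so the population is growing.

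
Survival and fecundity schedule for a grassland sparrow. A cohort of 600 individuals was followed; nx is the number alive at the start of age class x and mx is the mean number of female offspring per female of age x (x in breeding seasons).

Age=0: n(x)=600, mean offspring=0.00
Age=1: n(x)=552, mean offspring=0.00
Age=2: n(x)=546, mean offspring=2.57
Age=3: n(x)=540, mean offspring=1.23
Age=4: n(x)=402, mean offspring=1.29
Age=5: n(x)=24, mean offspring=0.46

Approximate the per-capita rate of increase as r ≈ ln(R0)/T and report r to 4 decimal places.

0.5492

lx = nx/n0 = nx/600: 1, 0.92, 0.91, 0.9, 0.67, 0.04
R0 = Σ lx·mx = 0 + 0 + 2.3387 + 1.107 + 0.8643 + 0.0184 = 4.3284
Σ x·lx·mx = 11.5476; T = 11.5476/4.3284 = 2.66787…
r ≈ ln(R0)/T = ln(4.3284)/2.66787… = 0.549202… → 0.5492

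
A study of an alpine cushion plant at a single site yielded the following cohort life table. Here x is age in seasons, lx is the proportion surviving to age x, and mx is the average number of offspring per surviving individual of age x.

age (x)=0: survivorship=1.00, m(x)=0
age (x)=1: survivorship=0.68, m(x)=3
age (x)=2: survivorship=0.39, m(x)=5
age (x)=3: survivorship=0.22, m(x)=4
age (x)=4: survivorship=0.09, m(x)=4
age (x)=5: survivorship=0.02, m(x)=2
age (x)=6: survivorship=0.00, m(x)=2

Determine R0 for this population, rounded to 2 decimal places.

5.27

lx·mx by age: 0, 2.04, 1.95, 0.88, 0.36, 0.04, 0
R0 = Σ lx·mx = 5.27 → 5.27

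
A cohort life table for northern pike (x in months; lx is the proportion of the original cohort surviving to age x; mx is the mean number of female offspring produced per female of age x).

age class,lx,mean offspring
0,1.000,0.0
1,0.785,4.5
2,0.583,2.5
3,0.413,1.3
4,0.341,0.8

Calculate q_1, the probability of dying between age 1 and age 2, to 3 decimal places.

0.257

q_1 = (l_1 − l_2) / l_1 = (0.785 − 0.583) / 0.785
     = 0.202 / 0.785 = 0.257325… → 0.257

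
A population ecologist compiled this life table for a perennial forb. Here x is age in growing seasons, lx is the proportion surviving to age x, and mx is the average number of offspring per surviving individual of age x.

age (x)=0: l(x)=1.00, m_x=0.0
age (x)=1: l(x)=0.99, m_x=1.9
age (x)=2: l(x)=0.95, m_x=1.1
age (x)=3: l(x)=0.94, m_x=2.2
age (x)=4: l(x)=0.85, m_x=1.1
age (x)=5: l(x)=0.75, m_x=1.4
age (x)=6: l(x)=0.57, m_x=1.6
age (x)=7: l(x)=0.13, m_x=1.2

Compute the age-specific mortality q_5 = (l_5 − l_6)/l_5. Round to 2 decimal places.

q_5 = (l_5 − l_6) / l_5 = (0.75 − 0.57) / 0.75
     = 0.18 / 0.75 = 0.24 → 0.24

0.24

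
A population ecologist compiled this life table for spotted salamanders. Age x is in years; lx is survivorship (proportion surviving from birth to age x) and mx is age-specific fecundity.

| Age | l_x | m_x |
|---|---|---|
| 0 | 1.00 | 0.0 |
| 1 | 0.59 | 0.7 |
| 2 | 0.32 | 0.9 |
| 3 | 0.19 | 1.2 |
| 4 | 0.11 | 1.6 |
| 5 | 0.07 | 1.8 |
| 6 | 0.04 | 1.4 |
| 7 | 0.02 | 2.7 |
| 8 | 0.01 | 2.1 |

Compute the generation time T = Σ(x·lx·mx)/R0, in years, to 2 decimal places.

lx·mx: 0, 0.413, 0.288, 0.228, 0.176, 0.126, 0.056, 0.054, 0.021 → R0 = 1.362
x·lx·mx: 0, 0.413, 0.576, 0.684, 0.704, 0.63, 0.336, 0.378, 0.168 → Σ = 3.889
T = 3.889 / 1.362 = 2.85536… → 2.86

2.86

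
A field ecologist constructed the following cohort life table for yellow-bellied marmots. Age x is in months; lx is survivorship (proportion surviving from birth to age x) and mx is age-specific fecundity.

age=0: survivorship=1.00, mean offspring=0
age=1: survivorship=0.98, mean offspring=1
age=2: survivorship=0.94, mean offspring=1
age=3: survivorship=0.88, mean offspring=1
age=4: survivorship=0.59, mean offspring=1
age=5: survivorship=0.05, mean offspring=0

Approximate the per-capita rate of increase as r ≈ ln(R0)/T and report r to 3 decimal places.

R0 = Σ lx·mx = 0 + 0.98 + 0.94 + 0.88 + 0.59 + 0 = 3.39
Σ x·lx·mx = 7.86; T = 7.86/3.39 = 2.31858…
r ≈ ln(R0)/T = ln(3.39)/2.31858… = 0.52654… → 0.527

0.527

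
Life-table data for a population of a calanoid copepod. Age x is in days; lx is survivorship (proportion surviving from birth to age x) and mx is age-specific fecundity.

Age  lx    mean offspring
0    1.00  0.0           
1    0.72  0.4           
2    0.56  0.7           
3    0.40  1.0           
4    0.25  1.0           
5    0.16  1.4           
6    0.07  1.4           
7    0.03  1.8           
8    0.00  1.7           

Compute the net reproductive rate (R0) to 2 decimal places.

1.71

lx·mx by age: 0, 0.288, 0.392, 0.4, 0.25, 0.224, 0.098, 0.054, 0
R0 = Σ lx·mx = 1.706 → 1.71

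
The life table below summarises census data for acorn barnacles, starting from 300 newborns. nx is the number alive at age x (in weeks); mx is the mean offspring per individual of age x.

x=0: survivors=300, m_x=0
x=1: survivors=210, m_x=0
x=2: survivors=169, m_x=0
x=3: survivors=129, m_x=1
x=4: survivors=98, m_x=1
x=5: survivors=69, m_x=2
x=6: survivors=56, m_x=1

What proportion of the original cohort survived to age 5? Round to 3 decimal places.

l_5 = n_5/n_0 = 69/300 = 0.23 → 0.230

0.230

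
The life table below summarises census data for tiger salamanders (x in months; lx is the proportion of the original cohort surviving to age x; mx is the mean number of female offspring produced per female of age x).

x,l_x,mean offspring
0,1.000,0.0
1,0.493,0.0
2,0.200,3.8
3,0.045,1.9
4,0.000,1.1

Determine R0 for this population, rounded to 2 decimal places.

0.85

lx·mx by age: 0, 0, 0.76, 0.0855, 0
R0 = Σ lx·mx = 0.8455 → 0.85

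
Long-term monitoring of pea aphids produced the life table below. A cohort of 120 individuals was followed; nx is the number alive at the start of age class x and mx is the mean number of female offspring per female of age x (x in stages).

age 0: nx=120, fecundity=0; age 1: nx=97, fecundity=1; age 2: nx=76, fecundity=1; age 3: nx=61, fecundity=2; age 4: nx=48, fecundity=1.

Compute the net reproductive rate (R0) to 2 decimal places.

lx = nx/n0 = nx/120: 1, 0.80833…, 0.63333…, 0.50833…, 0.4
lx·mx by age: 0, 0.808333…, 0.633333…, 1.016667…, 0.4
R0 = Σ lx·mx = 2.858333… → 2.86

2.86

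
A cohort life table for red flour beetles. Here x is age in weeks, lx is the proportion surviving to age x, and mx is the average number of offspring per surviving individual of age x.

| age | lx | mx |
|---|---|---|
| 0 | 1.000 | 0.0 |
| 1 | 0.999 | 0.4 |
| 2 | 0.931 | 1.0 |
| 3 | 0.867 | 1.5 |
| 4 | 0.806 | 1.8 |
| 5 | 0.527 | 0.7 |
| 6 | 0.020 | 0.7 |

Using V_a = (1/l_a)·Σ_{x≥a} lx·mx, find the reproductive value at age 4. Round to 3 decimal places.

2.275

lx·mx for x ≥ 4: 1.4508, 0.3689, 0.014 → sum = 1.8337
V_4 = 1.8337 / l_4 = 1.8337 / 0.806 = 2.275062… → 2.275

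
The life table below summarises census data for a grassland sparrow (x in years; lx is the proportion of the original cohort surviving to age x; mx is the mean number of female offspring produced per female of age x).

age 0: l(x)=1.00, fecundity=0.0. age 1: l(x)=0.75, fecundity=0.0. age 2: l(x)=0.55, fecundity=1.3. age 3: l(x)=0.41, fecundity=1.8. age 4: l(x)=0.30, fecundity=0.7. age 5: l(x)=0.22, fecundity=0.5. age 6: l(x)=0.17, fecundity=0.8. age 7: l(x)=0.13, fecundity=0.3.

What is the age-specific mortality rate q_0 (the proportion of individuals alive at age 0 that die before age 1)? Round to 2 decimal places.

q_0 = (l_0 − l_1) / l_0 = (1 − 0.75) / 1
     = 0.25 / 1 = 0.25 → 0.25

0.25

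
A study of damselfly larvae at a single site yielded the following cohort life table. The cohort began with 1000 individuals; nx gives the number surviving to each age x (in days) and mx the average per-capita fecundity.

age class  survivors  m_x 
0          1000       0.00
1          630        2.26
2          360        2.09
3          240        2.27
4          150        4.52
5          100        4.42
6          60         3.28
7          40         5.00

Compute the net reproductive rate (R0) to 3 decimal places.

lx = nx/n0 = nx/1000: 1, 0.63, 0.36, 0.24, 0.15, 0.1, 0.06, 0.04
lx·mx by age: 0, 1.4238, 0.7524, 0.5448, 0.678, 0.442, 0.1968, 0.2
R0 = Σ lx·mx = 4.2378 → 4.238

4.238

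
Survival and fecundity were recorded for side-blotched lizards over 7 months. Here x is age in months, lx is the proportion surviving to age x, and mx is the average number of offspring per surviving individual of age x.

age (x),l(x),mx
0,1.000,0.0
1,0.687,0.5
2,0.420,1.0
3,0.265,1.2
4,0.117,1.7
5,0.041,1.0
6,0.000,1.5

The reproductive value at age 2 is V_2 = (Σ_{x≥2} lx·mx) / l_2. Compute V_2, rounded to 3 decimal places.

2.328

lx·mx for x ≥ 2: 0.42, 0.318, 0.1989, 0.041, 0 → sum = 0.9779
V_2 = 0.9779 / l_2 = 0.9779 / 0.42 = 2.328333… → 2.328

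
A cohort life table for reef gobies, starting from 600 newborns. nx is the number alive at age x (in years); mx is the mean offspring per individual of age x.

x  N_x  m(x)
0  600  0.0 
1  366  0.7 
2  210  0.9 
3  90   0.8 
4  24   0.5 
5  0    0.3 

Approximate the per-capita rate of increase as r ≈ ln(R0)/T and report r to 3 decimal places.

-0.074

lx = nx/n0 = nx/600: 1, 0.61, 0.35, 0.15, 0.04, 0
R0 = Σ lx·mx = 0 + 0.427 + 0.315 + 0.12 + 0.02 + 0 = 0.882
Σ x·lx·mx = 1.497; T = 1.497/0.882 = 1.69728…
r ≈ ln(R0)/T = ln(0.882)/1.69728… = -0.07398… → -0.074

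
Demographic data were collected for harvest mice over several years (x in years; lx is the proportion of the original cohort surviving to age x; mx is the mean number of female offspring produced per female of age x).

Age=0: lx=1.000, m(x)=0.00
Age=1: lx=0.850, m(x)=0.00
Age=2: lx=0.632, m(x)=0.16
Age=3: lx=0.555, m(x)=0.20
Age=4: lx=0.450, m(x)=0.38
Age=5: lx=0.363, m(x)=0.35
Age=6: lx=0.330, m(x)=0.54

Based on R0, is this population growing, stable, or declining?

declining

R0 = Σ lx·mx = 0 + 0 + 0.10112 + 0.111 + 0.171 + 0.12705 + 0.1782 = 0.68837
R0 < 1, so the population is declining.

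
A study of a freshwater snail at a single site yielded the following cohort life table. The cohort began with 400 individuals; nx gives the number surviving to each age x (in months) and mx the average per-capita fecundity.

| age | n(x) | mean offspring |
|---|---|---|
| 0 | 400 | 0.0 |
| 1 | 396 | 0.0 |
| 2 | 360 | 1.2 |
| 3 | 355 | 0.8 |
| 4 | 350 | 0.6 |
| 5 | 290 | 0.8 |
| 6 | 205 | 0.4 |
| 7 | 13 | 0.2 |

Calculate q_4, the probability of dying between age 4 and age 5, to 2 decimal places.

0.17

lx = nx/n0 = nx/400: 1, 0.99, 0.9, 0.8875, 0.875, 0.725, 0.5125, 0.0325
q_4 = (l_4 − l_5) / l_4 = (0.875 − 0.725) / 0.875
     = 0.15 / 0.875 = 0.171429… → 0.17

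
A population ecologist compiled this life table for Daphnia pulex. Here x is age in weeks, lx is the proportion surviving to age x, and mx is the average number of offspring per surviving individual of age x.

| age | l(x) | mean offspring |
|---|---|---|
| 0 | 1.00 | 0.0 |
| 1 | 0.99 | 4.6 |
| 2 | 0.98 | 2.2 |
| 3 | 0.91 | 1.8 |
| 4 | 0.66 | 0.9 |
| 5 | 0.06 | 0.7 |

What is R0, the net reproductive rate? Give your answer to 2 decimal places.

8.98

lx·mx by age: 0, 4.554, 2.156, 1.638, 0.594, 0.042
R0 = Σ lx·mx = 8.984 → 8.98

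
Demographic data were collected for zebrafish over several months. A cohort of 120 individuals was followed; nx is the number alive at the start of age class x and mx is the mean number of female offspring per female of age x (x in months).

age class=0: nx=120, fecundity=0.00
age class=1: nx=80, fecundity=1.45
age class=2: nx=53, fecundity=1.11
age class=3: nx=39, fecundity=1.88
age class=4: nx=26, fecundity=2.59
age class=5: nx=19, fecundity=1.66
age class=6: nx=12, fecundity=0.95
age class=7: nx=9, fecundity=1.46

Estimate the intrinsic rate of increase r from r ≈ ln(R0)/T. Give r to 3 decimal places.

0.403

lx = nx/n0 = nx/120: 1, 0.66667…, 0.44167…, 0.325, 0.21667…, 0.15833…, 0.1, 0.075
R0 = Σ lx·mx = 0 + 0.96667… + 0.49025… + 0.611 + 0.56117… + 0.26283… + 0.095 + 0.1095 = 3.096417…
Σ x·lx·mx = 8.6755…; T = 8.6755…/3.096417… = 2.80179…
r ≈ ln(R0)/T = ln(3.096417…)/2.80179… = 0.4034… → 0.403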